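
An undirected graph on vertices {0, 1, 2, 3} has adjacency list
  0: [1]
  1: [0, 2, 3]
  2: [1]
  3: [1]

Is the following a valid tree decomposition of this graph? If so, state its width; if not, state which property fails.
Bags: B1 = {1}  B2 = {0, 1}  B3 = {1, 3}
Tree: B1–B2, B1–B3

No — vertex 2 appears in no bag.

A tree decomposition must satisfy three properties: every vertex lies in some bag; for every edge, both endpoints lie together in some bag; and for every vertex, the bags containing it form a connected subtree. Here vertex 2 appears in no bag, so the decomposition is invalid.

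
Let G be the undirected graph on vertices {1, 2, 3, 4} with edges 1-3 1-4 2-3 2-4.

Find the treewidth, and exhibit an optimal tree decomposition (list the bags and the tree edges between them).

Treewidth 2.
One optimal decomposition is:
Bags: B1 = {1, 2, 4}  B2 = {1, 2, 3}
Tree: B1–B2

Every bag has size at most 3, so the width is 3 − 1 = 2 and tw(G) ≤ 2. Since 2–4–1–3–2 is a cycle in G, G is not acyclic. Forests are exactly the graphs of treewidth ≤ 1, so tw(G) ≥ 2. The upper and lower bounds meet at 2, so that is the treewidth.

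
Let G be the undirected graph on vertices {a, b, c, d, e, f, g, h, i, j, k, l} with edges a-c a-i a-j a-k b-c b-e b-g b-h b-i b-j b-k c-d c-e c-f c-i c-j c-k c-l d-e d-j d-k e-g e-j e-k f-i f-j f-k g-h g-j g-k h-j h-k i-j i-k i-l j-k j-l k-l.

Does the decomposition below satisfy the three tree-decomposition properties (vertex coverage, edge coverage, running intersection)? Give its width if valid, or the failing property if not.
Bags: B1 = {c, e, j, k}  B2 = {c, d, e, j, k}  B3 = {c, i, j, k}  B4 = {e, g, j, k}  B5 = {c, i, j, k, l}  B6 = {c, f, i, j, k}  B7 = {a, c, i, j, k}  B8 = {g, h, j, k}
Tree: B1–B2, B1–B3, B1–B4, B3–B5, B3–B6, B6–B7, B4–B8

No — vertex b appears in no bag.

A tree decomposition must satisfy three properties: every vertex lies in some bag; for every edge, both endpoints lie together in some bag; and for every vertex, the bags containing it form a connected subtree. Here vertex b appears in no bag, so the decomposition is invalid.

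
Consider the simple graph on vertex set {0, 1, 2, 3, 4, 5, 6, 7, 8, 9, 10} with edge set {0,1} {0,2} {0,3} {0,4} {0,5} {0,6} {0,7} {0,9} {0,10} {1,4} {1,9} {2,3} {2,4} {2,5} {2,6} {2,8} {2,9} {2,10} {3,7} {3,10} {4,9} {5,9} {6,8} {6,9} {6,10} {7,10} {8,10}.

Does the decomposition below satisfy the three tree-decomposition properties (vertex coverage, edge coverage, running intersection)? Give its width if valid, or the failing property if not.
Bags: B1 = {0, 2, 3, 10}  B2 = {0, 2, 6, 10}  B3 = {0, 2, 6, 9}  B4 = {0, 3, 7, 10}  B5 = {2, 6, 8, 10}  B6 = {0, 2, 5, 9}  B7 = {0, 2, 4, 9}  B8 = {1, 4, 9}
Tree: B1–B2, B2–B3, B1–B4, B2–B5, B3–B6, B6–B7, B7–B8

A tree decomposition must satisfy three properties: every vertex lies in some bag; for every edge, both endpoints lie together in some bag; and for every vertex, the bags containing it form a connected subtree. Here edge (0,1) lies in no bag, so the decomposition is invalid.

No — edge (0,1) lies in no bag.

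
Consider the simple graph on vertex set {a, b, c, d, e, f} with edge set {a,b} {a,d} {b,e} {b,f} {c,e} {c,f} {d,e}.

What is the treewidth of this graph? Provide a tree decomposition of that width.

Each bag holds 3 vertices, so the decomposition has width 2, which upper-bounds the treewidth. For the lower bound, G contains the cycle c–f–b–e–c, so G is not a forest; only forests have treewidth ≤ 1, hence tw(G) ≥ 2. Combining the bounds, tw(G) = 2.

Treewidth 2.
Bags: B1 = {c, e, f}  B2 = {b, e, f}  B3 = {b, d, e}  B4 = {a, b, d}
Tree: B1–B2, B2–B3, B3–B4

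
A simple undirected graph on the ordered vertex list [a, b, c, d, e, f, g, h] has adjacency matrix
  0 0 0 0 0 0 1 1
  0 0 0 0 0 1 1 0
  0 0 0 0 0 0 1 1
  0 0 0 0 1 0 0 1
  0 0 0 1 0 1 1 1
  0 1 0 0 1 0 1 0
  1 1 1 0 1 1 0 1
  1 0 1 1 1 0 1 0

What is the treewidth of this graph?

2

A width-2 tree decomposition is:
Bags: B1 = {e, g, h}  B2 = {e, f, g}  B3 = {c, g, h}  B4 = {b, f, g}  B5 = {a, g, h}  B6 = {d, e, h}
Tree: B1–B2, B1–B3, B2–B4, B3–B5, B1–B6
Each bag holds 3 vertices, so the decomposition has width 2, which upper-bounds the treewidth. For the lower bound, the 3 vertices {d, e, h} are pairwise adjacent, and any tree decomposition puts a clique entirely inside one bag — forcing width ≥ 2. Therefore the treewidth is 2.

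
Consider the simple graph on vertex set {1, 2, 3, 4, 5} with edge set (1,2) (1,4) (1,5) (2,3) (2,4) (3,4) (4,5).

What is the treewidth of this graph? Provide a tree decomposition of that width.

The largest bag has 3 vertices, giving width 2; this decomposition certifies tw(G) ≤ 2. On the other hand G contains the 3-clique {1, 2, 4}. A clique must lie in a single bag of any decomposition, so no decomposition can have width below 2. Therefore the treewidth is 2.

Treewidth 2.
One such decomposition:
Bags: B1 = {1, 2, 4}  B2 = {1, 4, 5}  B3 = {2, 3, 4}
Tree: B1–B2, B1–B3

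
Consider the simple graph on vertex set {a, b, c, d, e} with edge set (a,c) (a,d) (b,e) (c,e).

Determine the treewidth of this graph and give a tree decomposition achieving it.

Every bag has size at most 2, so the width is 2 − 1 = 1 and tw(G) ≤ 1. Any graph with an edge has treewidth ≥ 1, and G has the edge b–e. The upper and lower bounds meet at 1, so that is the treewidth.

Treewidth 1.
Bags: B1 = {b, e}  B2 = {c, e}  B3 = {a, c}  B4 = {a, d}
Tree: B1–B2, B2–B3, B3–B4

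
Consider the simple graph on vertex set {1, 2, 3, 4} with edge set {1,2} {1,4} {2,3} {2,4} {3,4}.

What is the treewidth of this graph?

A width-2 tree decomposition is:
Bags: B1 = {2, 3, 4}  B2 = {1, 2, 4}
Tree: B1–B2
Each bag holds 3 vertices, so the decomposition has width 2, which upper-bounds the treewidth. For the lower bound, the 3 vertices {1, 2, 4} are pairwise adjacent, and any tree decomposition puts a clique entirely inside one bag — forcing width ≥ 2. Combining the bounds, tw(G) = 2.

2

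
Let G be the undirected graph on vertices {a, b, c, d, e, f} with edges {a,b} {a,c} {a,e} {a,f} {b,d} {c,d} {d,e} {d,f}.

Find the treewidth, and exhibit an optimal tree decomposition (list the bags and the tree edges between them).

Every bag has size at most 3, so the width is 3 − 1 = 2 and tw(G) ≤ 2. The edges f–d–c–a–f form a cycle, so G is not a tree and its treewidth is at least 2. Therefore the treewidth is 2.

Treewidth 2.
One such decomposition:
Bags: B1 = {a, d, f}  B2 = {a, c, d}  B3 = {a, b, d}  B4 = {a, d, e}
Tree: B1–B2, B2–B3, B3–B4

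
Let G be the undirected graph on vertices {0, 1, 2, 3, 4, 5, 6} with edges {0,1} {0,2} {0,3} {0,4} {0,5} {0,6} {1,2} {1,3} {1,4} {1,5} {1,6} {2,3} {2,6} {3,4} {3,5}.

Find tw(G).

3

A width-3 tree decomposition is:
Bags: B1 = {0, 1, 2, 6}  B2 = {0, 1, 2, 3}  B3 = {0, 1, 3, 4}  B4 = {0, 1, 3, 5}
Tree: B1–B2, B2–B3, B3–B4
Each bag holds 4 vertices, so the decomposition has width 3, which upper-bounds the treewidth. Conversely, {0, 1, 2, 3} is a clique of size 4, and the vertices of any clique must share a bag in every tree decomposition; so some bag has ≥ 4 vertices and tw(G) ≥ 3. Hence tw(G) = 3 exactly.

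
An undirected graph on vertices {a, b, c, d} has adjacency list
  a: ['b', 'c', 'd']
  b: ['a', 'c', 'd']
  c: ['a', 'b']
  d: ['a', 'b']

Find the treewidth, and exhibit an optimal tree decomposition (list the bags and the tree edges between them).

Treewidth 2.
One optimal decomposition is:
Bags: B1 = {a, b, d}  B2 = {a, b, c}
Tree: B1–B2

Every bag has size at most 3, so the width is 3 − 1 = 2 and tw(G) ≤ 2. For the lower bound, the 3 vertices {a, b, d} are pairwise adjacent, and any tree decomposition puts a clique entirely inside one bag — forcing width ≥ 2. Therefore the treewidth is 2.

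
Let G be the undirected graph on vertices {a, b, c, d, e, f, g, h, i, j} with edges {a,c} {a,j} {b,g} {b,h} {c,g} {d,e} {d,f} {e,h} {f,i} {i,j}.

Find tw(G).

2

A width-2 tree decomposition is:
Bags: B1 = {d, f, i}  B2 = {d, e, i}  B3 = {e, h, i}  B4 = {b, h, i}  B5 = {b, g, i}  B6 = {c, g, i}  B7 = {a, c, i}  B8 = {a, i, j}
Tree: B1–B2, B2–B3, B3–B4, B4–B5, B5–B6, B6–B7, B7–B8
The largest bag has 3 vertices, giving width 2; this decomposition certifies tw(G) ≤ 2. For the lower bound, G contains the cycle i–f–d–e–h–b–g–c–a–j–i, so G is not a forest; only forests have treewidth ≤ 1, hence tw(G) ≥ 2. Hence tw(G) = 2 exactly.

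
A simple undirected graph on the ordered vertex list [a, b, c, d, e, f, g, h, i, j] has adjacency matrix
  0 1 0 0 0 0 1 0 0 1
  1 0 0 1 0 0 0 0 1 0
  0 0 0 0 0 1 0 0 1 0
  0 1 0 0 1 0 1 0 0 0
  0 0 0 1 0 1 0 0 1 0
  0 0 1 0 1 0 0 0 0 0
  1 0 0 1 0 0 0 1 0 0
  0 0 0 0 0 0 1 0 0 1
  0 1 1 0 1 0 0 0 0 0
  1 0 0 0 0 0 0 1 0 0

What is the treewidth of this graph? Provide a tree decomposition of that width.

Treewidth 2.
One optimal decomposition is:
Bags: B1 = {c, f, i}  B2 = {e, f, i}  B3 = {b, e, i}  B4 = {b, d, e}  B5 = {a, b, d}  B6 = {a, d, g}  B7 = {a, g, j}  B8 = {g, h, j}
Tree: B1–B2, B2–B3, B3–B4, B4–B5, B5–B6, B6–B7, B7–B8

Each bag holds 3 vertices, so the decomposition has width 2, which upper-bounds the treewidth. Since c–f–e–i–c is a cycle in G, G is not acyclic. Forests are exactly the graphs of treewidth ≤ 1, so tw(G) ≥ 2. The upper and lower bounds meet at 2, so that is the treewidth.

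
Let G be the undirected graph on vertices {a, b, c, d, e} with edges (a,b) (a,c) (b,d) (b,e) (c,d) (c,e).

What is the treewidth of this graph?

2

A width-2 tree decomposition is:
Bags: B1 = {b, c, d}  B2 = {a, b, c}  B3 = {b, c, e}
Tree: B1–B2, B2–B3
Each bag holds 3 vertices, so the decomposition has width 2, which upper-bounds the treewidth. Since c–d–b–a–c is a cycle in G, G is not acyclic. Forests are exactly the graphs of treewidth ≤ 1, so tw(G) ≥ 2. Hence tw(G) = 2 exactly.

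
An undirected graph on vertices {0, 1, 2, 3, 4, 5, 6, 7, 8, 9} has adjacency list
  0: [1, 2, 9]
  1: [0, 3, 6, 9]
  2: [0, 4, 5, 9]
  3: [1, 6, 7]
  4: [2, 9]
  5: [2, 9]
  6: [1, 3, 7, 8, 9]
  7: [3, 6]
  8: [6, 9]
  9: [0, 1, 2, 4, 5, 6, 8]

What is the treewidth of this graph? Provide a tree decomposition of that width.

Treewidth 2.
One optimal decomposition is:
Bags: B1 = {1, 6, 9}  B2 = {0, 1, 9}  B3 = {6, 8, 9}  B4 = {1, 3, 6}  B5 = {0, 2, 9}  B6 = {2, 5, 9}  B7 = {2, 4, 9}  B8 = {3, 6, 7}
Tree: B1–B2, B1–B3, B1–B4, B2–B5, B5–B6, B6–B7, B4–B8

Every bag has size at most 3, so the width is 3 − 1 = 2 and tw(G) ≤ 2. Conversely, {6, 8, 9} is a clique of size 3, and the vertices of any clique must share a bag in every tree decomposition; so some bag has ≥ 3 vertices and tw(G) ≥ 2. The upper and lower bounds meet at 2, so that is the treewidth.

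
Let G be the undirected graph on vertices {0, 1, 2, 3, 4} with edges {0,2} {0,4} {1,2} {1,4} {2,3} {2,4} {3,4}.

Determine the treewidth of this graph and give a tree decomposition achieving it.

The largest bag has 3 vertices, giving width 2; this decomposition certifies tw(G) ≤ 2. For the lower bound, the 3 vertices {0, 2, 4} are pairwise adjacent, and any tree decomposition puts a clique entirely inside one bag — forcing width ≥ 2. Therefore the treewidth is 2.

Treewidth 2.
One optimal decomposition is:
Bags: B1 = {0, 2, 4}  B2 = {2, 3, 4}  B3 = {1, 2, 4}
Tree: B1–B2, B2–B3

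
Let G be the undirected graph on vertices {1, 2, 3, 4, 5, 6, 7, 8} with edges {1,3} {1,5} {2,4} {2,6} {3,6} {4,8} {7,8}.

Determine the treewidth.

A width-1 tree decomposition is:
Bags: B1 = {7, 8}  B2 = {4, 8}  B3 = {2, 4}  B4 = {2, 6}  B5 = {3, 6}  B6 = {1, 3}  B7 = {1, 5}
Tree: B1–B2, B2–B3, B3–B4, B4–B5, B5–B6, B6–B7
Every bag has size at most 2, so the width is 2 − 1 = 1 and tw(G) ≤ 1. Any graph with an edge has treewidth ≥ 1, and G has the edge 7–8. Combining the bounds, tw(G) = 1.

1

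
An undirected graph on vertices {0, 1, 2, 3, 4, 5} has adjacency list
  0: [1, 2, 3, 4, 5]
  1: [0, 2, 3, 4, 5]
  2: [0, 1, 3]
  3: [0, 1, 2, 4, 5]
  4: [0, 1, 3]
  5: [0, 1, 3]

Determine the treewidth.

A width-3 tree decomposition is:
Bags: B1 = {0, 1, 3, 5}  B2 = {0, 1, 3, 4}  B3 = {0, 1, 2, 3}
Tree: B1–B2, B1–B3
Every bag has size at most 4, so the width is 4 − 1 = 3 and tw(G) ≤ 3. For the lower bound, the 4 vertices {0, 1, 2, 3} are pairwise adjacent, and any tree decomposition puts a clique entirely inside one bag — forcing width ≥ 3. Combining the bounds, tw(G) = 3.

3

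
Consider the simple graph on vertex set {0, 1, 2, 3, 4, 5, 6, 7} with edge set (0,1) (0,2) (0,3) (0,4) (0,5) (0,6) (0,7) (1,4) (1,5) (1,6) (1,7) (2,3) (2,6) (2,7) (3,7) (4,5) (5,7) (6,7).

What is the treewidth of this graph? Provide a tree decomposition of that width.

Each bag holds 4 vertices, so the decomposition has width 3, which upper-bounds the treewidth. For the lower bound, the 4 vertices {0, 1, 4, 5} are pairwise adjacent, and any tree decomposition puts a clique entirely inside one bag — forcing width ≥ 3. Therefore the treewidth is 3.

Treewidth 3.
One optimal decomposition is:
Bags: B1 = {0, 1, 6, 7}  B2 = {0, 1, 5, 7}  B3 = {0, 2, 6, 7}  B4 = {0, 1, 4, 5}  B5 = {0, 2, 3, 7}
Tree: B1–B2, B1–B3, B2–B4, B3–B5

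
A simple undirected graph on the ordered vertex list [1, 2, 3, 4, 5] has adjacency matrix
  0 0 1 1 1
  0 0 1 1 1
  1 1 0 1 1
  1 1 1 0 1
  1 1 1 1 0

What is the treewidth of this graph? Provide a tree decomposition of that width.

The largest bag has 4 vertices, giving width 3; this decomposition certifies tw(G) ≤ 3. On the other hand G contains the 4-clique {1, 3, 4, 5}. A clique must lie in a single bag of any decomposition, so no decomposition can have width below 3. Hence tw(G) = 3 exactly.

Treewidth 3.
Bags: B1 = {1, 3, 4, 5}  B2 = {2, 3, 4, 5}
Tree: B1–B2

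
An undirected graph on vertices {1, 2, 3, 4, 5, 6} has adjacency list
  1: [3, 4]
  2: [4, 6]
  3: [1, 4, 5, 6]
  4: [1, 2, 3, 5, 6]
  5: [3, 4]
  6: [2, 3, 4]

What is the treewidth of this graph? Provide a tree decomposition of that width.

Treewidth 2.
One optimal decomposition is:
Bags: B1 = {3, 4, 6}  B2 = {1, 3, 4}  B3 = {2, 4, 6}  B4 = {3, 4, 5}
Tree: B1–B2, B1–B3, B2–B4

Every bag has size at most 3, so the width is 3 − 1 = 2 and tw(G) ≤ 2. For the lower bound, the 3 vertices {2, 4, 6} are pairwise adjacent, and any tree decomposition puts a clique entirely inside one bag — forcing width ≥ 2. Therefore the treewidth is 2.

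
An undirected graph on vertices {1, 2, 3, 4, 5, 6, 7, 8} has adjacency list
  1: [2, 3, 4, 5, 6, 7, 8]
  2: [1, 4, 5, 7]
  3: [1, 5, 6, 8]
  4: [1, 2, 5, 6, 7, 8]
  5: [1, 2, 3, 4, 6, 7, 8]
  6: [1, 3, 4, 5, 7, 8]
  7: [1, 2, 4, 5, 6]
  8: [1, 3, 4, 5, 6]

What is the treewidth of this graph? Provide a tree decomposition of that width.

The largest bag has 5 vertices, giving width 4; this decomposition certifies tw(G) ≤ 4. For the lower bound, the 5 vertices {1, 3, 5, 6, 8} are pairwise adjacent, and any tree decomposition puts a clique entirely inside one bag — forcing width ≥ 4. The upper and lower bounds meet at 4, so that is the treewidth.

Treewidth 4.
One such decomposition:
Bags: B1 = {1, 4, 5, 6, 7}  B2 = {1, 4, 5, 6, 8}  B3 = {1, 2, 4, 5, 7}  B4 = {1, 3, 5, 6, 8}
Tree: B1–B2, B1–B3, B2–B4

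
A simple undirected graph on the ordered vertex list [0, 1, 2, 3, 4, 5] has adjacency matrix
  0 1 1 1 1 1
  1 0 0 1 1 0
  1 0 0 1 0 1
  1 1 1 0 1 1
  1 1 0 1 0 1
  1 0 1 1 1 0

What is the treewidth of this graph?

3

A width-3 tree decomposition is:
Bags: B1 = {0, 3, 4, 5}  B2 = {0, 2, 3, 5}  B3 = {0, 1, 3, 4}
Tree: B1–B2, B1–B3
The largest bag has 4 vertices, giving width 3; this decomposition certifies tw(G) ≤ 3. For the lower bound, the 4 vertices {0, 2, 3, 5} are pairwise adjacent, and any tree decomposition puts a clique entirely inside one bag — forcing width ≥ 3. Therefore the treewidth is 3.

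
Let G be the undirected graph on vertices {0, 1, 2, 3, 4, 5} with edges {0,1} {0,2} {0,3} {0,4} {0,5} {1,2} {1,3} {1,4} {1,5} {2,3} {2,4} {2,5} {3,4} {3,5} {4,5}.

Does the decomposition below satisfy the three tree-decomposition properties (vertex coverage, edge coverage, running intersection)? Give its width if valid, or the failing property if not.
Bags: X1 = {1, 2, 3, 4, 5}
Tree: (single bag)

A tree decomposition must satisfy three properties: every vertex lies in some bag; for every edge, both endpoints lie together in some bag; and for every vertex, the bags containing it form a connected subtree. Here vertex 0 appears in no bag, so the decomposition is invalid.

No — vertex 0 appears in no bag.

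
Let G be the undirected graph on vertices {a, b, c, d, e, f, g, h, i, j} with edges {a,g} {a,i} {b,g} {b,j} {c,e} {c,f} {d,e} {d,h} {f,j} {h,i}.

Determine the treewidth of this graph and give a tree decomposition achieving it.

Treewidth 2.
One optimal decomposition is:
Bags: B1 = {b, f, j}  B2 = {b, f, g}  B3 = {a, f, g}  B4 = {a, f, i}  B5 = {f, h, i}  B6 = {d, f, h}  B7 = {d, e, f}  B8 = {c, e, f}
Tree: B1–B2, B2–B3, B3–B4, B4–B5, B5–B6, B6–B7, B7–B8

Every bag has size at most 3, so the width is 3 − 1 = 2 and tw(G) ≤ 2. The edges f–j–b–g–a–i–h–d–e–c–f form a cycle, so G is not a tree and its treewidth is at least 2. The upper and lower bounds meet at 2, so that is the treewidth.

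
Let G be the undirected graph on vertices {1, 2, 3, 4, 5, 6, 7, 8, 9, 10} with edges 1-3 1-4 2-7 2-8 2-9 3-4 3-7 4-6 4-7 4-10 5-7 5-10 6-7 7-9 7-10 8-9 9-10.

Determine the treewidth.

A width-2 tree decomposition is:
Bags: B1 = {4, 6, 7}  B2 = {4, 7, 10}  B3 = {3, 4, 7}  B4 = {7, 9, 10}  B5 = {2, 7, 9}  B6 = {1, 3, 4}  B7 = {2, 8, 9}  B8 = {5, 7, 10}
Tree: B1–B2, B2–B3, B2–B4, B4–B5, B3–B6, B5–B7, B2–B8
Every bag has size at most 3, so the width is 3 − 1 = 2 and tw(G) ≤ 2. Conversely, {2, 8, 9} is a clique of size 3, and the vertices of any clique must share a bag in every tree decomposition; so some bag has ≥ 3 vertices and tw(G) ≥ 2. The upper and lower bounds meet at 2, so that is the treewidth.

2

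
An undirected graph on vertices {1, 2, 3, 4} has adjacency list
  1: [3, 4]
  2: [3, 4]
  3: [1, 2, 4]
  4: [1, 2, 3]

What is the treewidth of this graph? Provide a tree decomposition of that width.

Every bag has size at most 3, so the width is 3 − 1 = 2 and tw(G) ≤ 2. On the other hand G contains the 3-clique {1, 3, 4}. A clique must lie in a single bag of any decomposition, so no decomposition can have width below 2. Therefore the treewidth is 2.

Treewidth 2.
One optimal decomposition is:
Bags: B1 = {1, 3, 4}  B2 = {2, 3, 4}
Tree: B1–B2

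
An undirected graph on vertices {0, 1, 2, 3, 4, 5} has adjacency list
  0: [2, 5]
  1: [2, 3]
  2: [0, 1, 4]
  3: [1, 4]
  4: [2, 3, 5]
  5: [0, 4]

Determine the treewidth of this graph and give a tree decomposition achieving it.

Every bag has size at most 3, so the width is 3 − 1 = 2 and tw(G) ≤ 2. The edges 3–1–2–4–3 form a cycle, so G is not a tree and its treewidth is at least 2. The upper and lower bounds meet at 2, so that is the treewidth.

Treewidth 2.
One such decomposition:
Bags: B1 = {1, 3, 4}  B2 = {1, 2, 4}  B3 = {2, 4, 5}  B4 = {0, 2, 5}
Tree: B1–B2, B2–B3, B3–B4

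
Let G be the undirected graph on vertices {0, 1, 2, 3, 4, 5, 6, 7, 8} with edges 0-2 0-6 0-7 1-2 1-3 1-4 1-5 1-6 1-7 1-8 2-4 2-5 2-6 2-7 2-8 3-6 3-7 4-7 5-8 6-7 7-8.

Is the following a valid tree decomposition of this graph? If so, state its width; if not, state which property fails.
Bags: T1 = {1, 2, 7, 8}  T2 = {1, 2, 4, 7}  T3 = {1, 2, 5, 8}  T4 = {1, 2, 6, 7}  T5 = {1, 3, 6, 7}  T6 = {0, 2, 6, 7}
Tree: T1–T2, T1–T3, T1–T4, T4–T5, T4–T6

Checking the three conditions: (i) the bags cover all of {0, 1, 2, 3, 4, 5, 6, 7, 8}; (ii) for each edge, some bag contains both endpoints; (iii) the bags containing any fixed vertex form a subtree. All hold, so the decomposition is valid with width 4 − 1 = 3.

Yes; width 3.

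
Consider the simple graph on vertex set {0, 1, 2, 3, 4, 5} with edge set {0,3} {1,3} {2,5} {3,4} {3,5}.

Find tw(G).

1

A width-1 tree decomposition is:
Bags: B1 = {3, 5}  B2 = {3, 4}  B3 = {0, 3}  B4 = {2, 5}  B5 = {1, 3}
Tree: B1–B2, B1–B3, B1–B4, B1–B5
Every bag has size at most 2, so the width is 2 − 1 = 1 and tw(G) ≤ 1. Since G has at least one edge (e.g. 5–3), it is not an edgeless graph, so tw(G) ≥ 1. Hence tw(G) = 1 exactly.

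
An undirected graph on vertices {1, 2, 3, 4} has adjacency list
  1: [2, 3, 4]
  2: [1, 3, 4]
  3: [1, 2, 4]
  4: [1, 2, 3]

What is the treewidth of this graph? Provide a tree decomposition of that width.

A single bag containing all 4 vertices is trivially a valid decomposition of width 3. For the lower bound, the 4 vertices {1, 2, 3, 4} are pairwise adjacent, and any tree decomposition puts a clique entirely inside one bag — forcing width ≥ 3. The upper and lower bounds meet at 3, so that is the treewidth.

Treewidth 3.
Bags: B1 = {1, 2, 3, 4}
Tree: (single bag)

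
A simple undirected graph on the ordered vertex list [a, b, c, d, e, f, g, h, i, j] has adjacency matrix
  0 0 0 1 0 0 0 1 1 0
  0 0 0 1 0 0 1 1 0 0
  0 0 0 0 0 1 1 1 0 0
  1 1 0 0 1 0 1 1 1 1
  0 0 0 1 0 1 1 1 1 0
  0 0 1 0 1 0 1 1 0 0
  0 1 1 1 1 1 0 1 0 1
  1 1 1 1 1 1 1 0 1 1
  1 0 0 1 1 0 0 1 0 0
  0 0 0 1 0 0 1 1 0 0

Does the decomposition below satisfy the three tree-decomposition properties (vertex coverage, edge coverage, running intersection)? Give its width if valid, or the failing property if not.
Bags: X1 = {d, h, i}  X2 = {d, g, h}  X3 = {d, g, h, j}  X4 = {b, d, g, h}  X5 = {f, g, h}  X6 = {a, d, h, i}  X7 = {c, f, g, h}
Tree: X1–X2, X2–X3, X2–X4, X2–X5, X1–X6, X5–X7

No — vertex e appears in no bag.

A tree decomposition must satisfy three properties: every vertex lies in some bag; for every edge, both endpoints lie together in some bag; and for every vertex, the bags containing it form a connected subtree. Here vertex e appears in no bag, so the decomposition is invalid.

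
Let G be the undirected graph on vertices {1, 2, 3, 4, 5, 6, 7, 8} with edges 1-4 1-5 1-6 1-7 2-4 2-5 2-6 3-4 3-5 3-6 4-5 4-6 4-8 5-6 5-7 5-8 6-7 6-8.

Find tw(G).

3

A width-3 tree decomposition is:
Bags: B1 = {2, 4, 5, 6}  B2 = {4, 5, 6, 8}  B3 = {3, 4, 5, 6}  B4 = {1, 4, 5, 6}  B5 = {1, 5, 6, 7}
Tree: B1–B2, B2–B3, B3–B4, B4–B5
The largest bag has 4 vertices, giving width 3; this decomposition certifies tw(G) ≤ 3. On the other hand G contains the 4-clique {4, 5, 6, 8}. A clique must lie in a single bag of any decomposition, so no decomposition can have width below 3. Combining the bounds, tw(G) = 3.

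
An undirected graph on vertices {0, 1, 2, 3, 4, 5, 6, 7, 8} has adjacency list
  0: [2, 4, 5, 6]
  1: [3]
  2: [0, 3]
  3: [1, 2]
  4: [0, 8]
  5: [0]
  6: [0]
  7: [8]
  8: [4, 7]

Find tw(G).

A width-1 tree decomposition is:
Bags: B1 = {0, 5}  B2 = {0, 4}  B3 = {0, 2}  B4 = {2, 3}  B5 = {4, 8}  B6 = {1, 3}  B7 = {7, 8}  B8 = {0, 6}
Tree: B1–B2, B2–B3, B3–B4, B2–B5, B4–B6, B5–B7, B1–B8
Every bag has size at most 2, so the width is 2 − 1 = 1 and tw(G) ≤ 1. Any graph with an edge has treewidth ≥ 1, and G has the edge 5–0. Combining the bounds, tw(G) = 1.

1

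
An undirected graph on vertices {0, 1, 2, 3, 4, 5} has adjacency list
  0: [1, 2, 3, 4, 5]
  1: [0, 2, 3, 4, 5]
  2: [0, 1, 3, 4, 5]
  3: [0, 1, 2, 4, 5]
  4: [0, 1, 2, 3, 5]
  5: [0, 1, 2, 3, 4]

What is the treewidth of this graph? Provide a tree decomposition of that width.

With just one bag of size 6, the width is 6 − 1 = 5, so tw(G) ≤ 5. For the lower bound, the 6 vertices {0, 1, 2, 3, 4, 5} are pairwise adjacent, and any tree decomposition puts a clique entirely inside one bag — forcing width ≥ 5. The upper and lower bounds meet at 5, so that is the treewidth.

Treewidth 5.
Bags: B1 = {0, 1, 2, 3, 4, 5}
Tree: (single bag)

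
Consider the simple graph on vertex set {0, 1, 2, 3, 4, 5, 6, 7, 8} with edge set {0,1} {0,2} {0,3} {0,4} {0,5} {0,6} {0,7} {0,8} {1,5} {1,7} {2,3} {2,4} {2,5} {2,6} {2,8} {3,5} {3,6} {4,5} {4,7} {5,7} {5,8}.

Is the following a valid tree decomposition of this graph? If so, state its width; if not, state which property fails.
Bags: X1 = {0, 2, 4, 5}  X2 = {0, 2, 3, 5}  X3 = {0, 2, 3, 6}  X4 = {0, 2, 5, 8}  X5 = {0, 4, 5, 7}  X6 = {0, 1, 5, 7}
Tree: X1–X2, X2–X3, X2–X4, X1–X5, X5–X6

Yes; width 3.

Every vertex of G appears in some bag (union = {0, 1, 2, 3, 4, 5, 6, 7, 8}); every edge is covered by a bag; and for each vertex v the set of bags containing v is connected in the bag tree. The decomposition is therefore valid. The largest bag has 4 vertices, so the width is 3.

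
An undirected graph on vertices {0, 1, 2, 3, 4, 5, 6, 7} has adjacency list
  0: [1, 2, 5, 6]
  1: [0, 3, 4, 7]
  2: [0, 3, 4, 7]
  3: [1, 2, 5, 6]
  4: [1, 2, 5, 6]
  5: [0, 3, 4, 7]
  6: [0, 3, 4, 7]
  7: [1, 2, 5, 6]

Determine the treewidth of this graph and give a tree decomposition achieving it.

Every bag has size at most 5, so the width is 5 − 1 = 4 and tw(G) ≤ 4. For the lower bound: the 5 vertex sets {6,7}, {4,5}, {0,2}, {1}, {3} are disjoint, each induces a connected subgraph, and every pair is joined by at least one edge of G. Contracting each set to a single vertex therefore yields K_{5} as a minor, and since treewidth is minor-monotone, tw(G) ≥ tw(K_{5}) = 4. The upper and lower bounds meet at 4, so that is the treewidth.

Treewidth 4.
One such decomposition:
Bags: B1 = {1, 2, 5, 6, 7}  B2 = {1, 2, 4, 5, 6}  B3 = {0, 1, 2, 5, 6}  B4 = {1, 2, 3, 5, 6}
Tree: B1–B2, B2–B3, B3–B4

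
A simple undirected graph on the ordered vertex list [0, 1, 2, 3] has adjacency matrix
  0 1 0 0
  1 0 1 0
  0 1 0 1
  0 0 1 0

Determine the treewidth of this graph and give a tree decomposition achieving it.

The largest bag has 2 vertices, giving width 1; this decomposition certifies tw(G) ≤ 1. G has an edge, so its treewidth is at least 1. Therefore the treewidth is 1.

Treewidth 1.
One such decomposition:
Bags: B1 = {1, 2}  B2 = {2, 3}  B3 = {0, 1}
Tree: B1–B2, B1–B3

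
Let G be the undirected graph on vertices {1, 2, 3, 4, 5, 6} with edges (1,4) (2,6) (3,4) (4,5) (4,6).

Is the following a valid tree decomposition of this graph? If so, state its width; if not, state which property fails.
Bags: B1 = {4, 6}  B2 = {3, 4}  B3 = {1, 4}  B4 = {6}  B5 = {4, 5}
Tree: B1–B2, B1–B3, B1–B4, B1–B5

A tree decomposition must satisfy three properties: every vertex lies in some bag; for every edge, both endpoints lie together in some bag; and for every vertex, the bags containing it form a connected subtree. Here vertex 2 appears in no bag, so the decomposition is invalid.

No — vertex 2 appears in no bag.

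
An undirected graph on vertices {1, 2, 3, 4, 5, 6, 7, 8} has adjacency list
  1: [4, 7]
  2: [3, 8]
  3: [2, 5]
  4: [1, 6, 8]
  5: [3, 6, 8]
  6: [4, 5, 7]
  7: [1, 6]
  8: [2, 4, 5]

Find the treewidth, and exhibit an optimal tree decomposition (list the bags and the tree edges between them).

Each bag holds 3 vertices, so the decomposition has width 2, which upper-bounds the treewidth. For the lower bound, G contains the cycle 2–3–5–8–2, so G is not a forest; only forests have treewidth ≤ 1, hence tw(G) ≥ 2. The upper and lower bounds meet at 2, so that is the treewidth.

Treewidth 2.
One such decomposition:
Bags: B1 = {2, 3, 8}  B2 = {3, 5, 8}  B3 = {4, 5, 8}  B4 = {4, 5, 6}  B5 = {1, 4, 6}  B6 = {1, 6, 7}
Tree: B1–B2, B2–B3, B3–B4, B4–B5, B5–B6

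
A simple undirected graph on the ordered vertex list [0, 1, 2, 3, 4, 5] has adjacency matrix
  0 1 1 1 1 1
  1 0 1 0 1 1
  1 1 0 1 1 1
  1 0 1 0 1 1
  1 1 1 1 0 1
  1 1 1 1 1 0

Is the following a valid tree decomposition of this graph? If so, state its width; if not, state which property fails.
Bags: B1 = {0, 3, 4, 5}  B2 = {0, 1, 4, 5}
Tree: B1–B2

No — vertex 2 appears in no bag.

A tree decomposition must satisfy three properties: every vertex lies in some bag; for every edge, both endpoints lie together in some bag; and for every vertex, the bags containing it form a connected subtree. Here vertex 2 appears in no bag, so the decomposition is invalid.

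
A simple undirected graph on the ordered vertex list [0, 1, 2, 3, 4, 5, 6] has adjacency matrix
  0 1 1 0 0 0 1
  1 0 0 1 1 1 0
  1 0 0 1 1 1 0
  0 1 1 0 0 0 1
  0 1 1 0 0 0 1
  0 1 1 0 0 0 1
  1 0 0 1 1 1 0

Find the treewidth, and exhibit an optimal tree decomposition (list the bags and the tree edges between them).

Treewidth 3.
Bags: B1 = {1, 2, 4, 6}  B2 = {1, 2, 5, 6}  B3 = {0, 1, 2, 6}  B4 = {1, 2, 3, 6}
Tree: B1–B2, B2–B3, B3–B4

Each bag holds 4 vertices, so the decomposition has width 3, which upper-bounds the treewidth. For the lower bound: the 4 vertex sets {2,4}, {1,5}, {6}, {0} are disjoint, each induces a connected subgraph, and every pair is joined by at least one edge of G. Contracting each set to a single vertex therefore yields K_{4} as a minor, and since treewidth is minor-monotone, tw(G) ≥ tw(K_{4}) = 3. Hence tw(G) = 3 exactly.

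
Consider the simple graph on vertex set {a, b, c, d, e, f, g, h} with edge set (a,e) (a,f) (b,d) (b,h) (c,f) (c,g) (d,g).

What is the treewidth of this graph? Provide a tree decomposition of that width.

The largest bag has 2 vertices, giving width 1; this decomposition certifies tw(G) ≤ 1. G has an edge, so its treewidth is at least 1. The upper and lower bounds meet at 1, so that is the treewidth.

Treewidth 1.
One optimal decomposition is:
Bags: B1 = {a, e}  B2 = {a, f}  B3 = {c, f}  B4 = {c, g}  B5 = {d, g}  B6 = {b, d}  B7 = {b, h}
Tree: B1–B2, B2–B3, B3–B4, B4–B5, B5–B6, B6–B7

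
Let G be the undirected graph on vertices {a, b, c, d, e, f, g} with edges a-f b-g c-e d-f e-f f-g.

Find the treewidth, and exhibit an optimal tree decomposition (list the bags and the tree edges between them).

Every bag has size at most 2, so the width is 2 − 1 = 1 and tw(G) ≤ 1. G has an edge, so its treewidth is at least 1. The upper and lower bounds meet at 1, so that is the treewidth.

Treewidth 1.
One optimal decomposition is:
Bags: B1 = {e, f}  B2 = {a, f}  B3 = {c, e}  B4 = {d, f}  B5 = {f, g}  B6 = {b, g}
Tree: B1–B2, B1–B3, B2–B4, B1–B5, B5–B6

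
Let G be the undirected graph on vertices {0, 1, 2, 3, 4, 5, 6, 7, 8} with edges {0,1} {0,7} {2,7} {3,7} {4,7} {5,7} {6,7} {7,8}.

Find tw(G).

1

A width-1 tree decomposition is:
Bags: B1 = {0, 7}  B2 = {4, 7}  B3 = {3, 7}  B4 = {6, 7}  B5 = {0, 1}  B6 = {5, 7}  B7 = {2, 7}  B8 = {7, 8}
Tree: B1–B2, B1–B3, B3–B4, B1–B5, B4–B6, B3–B7, B7–B8
Each bag holds 2 vertices, so the decomposition has width 1, which upper-bounds the treewidth. G has an edge, so its treewidth is at least 1. Therefore the treewidth is 1.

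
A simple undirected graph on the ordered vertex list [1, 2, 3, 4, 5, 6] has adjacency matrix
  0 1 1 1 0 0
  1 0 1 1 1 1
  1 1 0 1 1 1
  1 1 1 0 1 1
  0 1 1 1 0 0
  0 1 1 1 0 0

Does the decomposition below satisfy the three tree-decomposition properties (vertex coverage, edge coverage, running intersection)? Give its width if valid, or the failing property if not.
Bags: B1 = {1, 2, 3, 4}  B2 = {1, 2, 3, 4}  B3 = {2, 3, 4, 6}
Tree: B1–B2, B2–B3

A tree decomposition must satisfy three properties: every vertex lies in some bag; for every edge, both endpoints lie together in some bag; and for every vertex, the bags containing it form a connected subtree. Here vertex 5 appears in no bag, so the decomposition is invalid.

No — vertex 5 appears in no bag.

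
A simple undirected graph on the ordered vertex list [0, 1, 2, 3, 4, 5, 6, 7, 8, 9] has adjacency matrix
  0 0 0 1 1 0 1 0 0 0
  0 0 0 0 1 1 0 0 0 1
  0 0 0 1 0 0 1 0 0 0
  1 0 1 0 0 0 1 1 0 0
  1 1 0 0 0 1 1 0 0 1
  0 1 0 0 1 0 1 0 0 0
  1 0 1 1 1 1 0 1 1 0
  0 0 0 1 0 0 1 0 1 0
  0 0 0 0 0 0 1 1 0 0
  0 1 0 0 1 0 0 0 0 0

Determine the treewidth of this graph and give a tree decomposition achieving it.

The largest bag has 3 vertices, giving width 2; this decomposition certifies tw(G) ≤ 2. On the other hand G contains the 3-clique {1, 4, 9}. A clique must lie in a single bag of any decomposition, so no decomposition can have width below 2. Combining the bounds, tw(G) = 2.

Treewidth 2.
One optimal decomposition is:
Bags: B1 = {0, 3, 6}  B2 = {3, 6, 7}  B3 = {2, 3, 6}  B4 = {0, 4, 6}  B5 = {4, 5, 6}  B6 = {1, 4, 5}  B7 = {1, 4, 9}  B8 = {6, 7, 8}
Tree: B1–B2, B1–B3, B1–B4, B4–B5, B5–B6, B6–B7, B2–B8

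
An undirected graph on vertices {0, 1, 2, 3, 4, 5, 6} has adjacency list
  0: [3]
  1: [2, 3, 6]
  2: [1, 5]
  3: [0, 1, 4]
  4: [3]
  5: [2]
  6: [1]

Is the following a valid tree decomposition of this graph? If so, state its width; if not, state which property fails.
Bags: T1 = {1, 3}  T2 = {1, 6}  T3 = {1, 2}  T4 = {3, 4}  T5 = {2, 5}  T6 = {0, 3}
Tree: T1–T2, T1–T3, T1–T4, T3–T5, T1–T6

Yes; width 1.

Checking the three conditions: (i) the bags cover all of {0, 1, 2, 3, 4, 5, 6}; (ii) for each edge, some bag contains both endpoints; (iii) the bags containing any fixed vertex form a subtree. All hold, so the decomposition is valid with width 2 − 1 = 1.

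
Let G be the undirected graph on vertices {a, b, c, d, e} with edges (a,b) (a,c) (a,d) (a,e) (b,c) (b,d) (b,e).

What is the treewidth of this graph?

A width-2 tree decomposition is:
Bags: B1 = {a, b, c}  B2 = {a, b, e}  B3 = {a, b, d}
Tree: B1–B2, B1–B3
Every bag has size at most 3, so the width is 3 − 1 = 2 and tw(G) ≤ 2. Conversely, {a, b, d} is a clique of size 3, and the vertices of any clique must share a bag in every tree decomposition; so some bag has ≥ 3 vertices and tw(G) ≥ 2. Therefore the treewidth is 2.

2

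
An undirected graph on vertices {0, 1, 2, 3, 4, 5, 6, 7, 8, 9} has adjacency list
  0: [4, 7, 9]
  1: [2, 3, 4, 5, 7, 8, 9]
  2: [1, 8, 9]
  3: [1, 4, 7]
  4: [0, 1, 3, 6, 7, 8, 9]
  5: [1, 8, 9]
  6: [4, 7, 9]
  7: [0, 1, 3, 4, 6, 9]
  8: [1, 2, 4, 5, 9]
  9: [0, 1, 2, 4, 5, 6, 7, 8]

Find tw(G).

3

A width-3 tree decomposition is:
Bags: B1 = {1, 4, 7, 9}  B2 = {1, 4, 8, 9}  B3 = {1, 3, 4, 7}  B4 = {1, 2, 8, 9}  B5 = {4, 6, 7, 9}  B6 = {0, 4, 7, 9}  B7 = {1, 5, 8, 9}
Tree: B1–B2, B1–B3, B2–B4, B1–B5, B1–B6, B2–B7
The largest bag has 4 vertices, giving width 3; this decomposition certifies tw(G) ≤ 3. On the other hand G contains the 4-clique {0, 4, 7, 9}. A clique must lie in a single bag of any decomposition, so no decomposition can have width below 3. Combining the bounds, tw(G) = 3.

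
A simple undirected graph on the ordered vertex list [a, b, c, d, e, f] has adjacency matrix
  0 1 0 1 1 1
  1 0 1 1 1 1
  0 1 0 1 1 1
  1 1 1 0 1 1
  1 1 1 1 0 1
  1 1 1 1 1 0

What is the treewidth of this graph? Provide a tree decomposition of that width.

Each bag holds 5 vertices, so the decomposition has width 4, which upper-bounds the treewidth. For the lower bound, the 5 vertices {b, c, d, e, f} are pairwise adjacent, and any tree decomposition puts a clique entirely inside one bag — forcing width ≥ 4. Therefore the treewidth is 4.

Treewidth 4.
One optimal decomposition is:
Bags: B1 = {a, b, d, e, f}  B2 = {b, c, d, e, f}
Tree: B1–B2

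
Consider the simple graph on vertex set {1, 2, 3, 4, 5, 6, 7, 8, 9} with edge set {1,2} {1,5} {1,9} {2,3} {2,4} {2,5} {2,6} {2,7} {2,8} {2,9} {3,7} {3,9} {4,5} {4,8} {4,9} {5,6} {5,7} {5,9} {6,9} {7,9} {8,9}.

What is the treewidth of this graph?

3

A width-3 tree decomposition is:
Bags: B1 = {2, 5, 7, 9}  B2 = {2, 3, 7, 9}  B3 = {2, 4, 5, 9}  B4 = {2, 5, 6, 9}  B5 = {1, 2, 5, 9}  B6 = {2, 4, 8, 9}
Tree: B1–B2, B1–B3, B1–B4, B1–B5, B3–B6
The largest bag has 4 vertices, giving width 3; this decomposition certifies tw(G) ≤ 3. On the other hand G contains the 4-clique {2, 4, 8, 9}. A clique must lie in a single bag of any decomposition, so no decomposition can have width below 3. Therefore the treewidth is 3.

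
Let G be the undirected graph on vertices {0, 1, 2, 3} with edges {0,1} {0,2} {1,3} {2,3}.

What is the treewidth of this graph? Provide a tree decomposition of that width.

Treewidth 2.
One such decomposition:
Bags: B1 = {0, 1, 2}  B2 = {1, 2, 3}
Tree: B1–B2

Each bag holds 3 vertices, so the decomposition has width 2, which upper-bounds the treewidth. For the lower bound, G contains the cycle 1–0–2–3–1, so G is not a forest; only forests have treewidth ≤ 1, hence tw(G) ≥ 2. The upper and lower bounds meet at 2, so that is the treewidth.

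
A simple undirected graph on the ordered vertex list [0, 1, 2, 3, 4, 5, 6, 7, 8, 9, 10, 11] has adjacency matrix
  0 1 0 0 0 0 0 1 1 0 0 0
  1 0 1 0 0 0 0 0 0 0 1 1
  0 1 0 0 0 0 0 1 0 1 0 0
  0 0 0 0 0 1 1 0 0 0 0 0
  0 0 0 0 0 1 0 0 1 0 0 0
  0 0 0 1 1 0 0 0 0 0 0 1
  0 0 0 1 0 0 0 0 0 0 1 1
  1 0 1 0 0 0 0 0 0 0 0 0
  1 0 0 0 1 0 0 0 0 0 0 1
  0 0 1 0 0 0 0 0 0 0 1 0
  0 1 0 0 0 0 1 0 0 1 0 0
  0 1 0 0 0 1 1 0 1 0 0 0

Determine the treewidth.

A width-3 tree decomposition is:
Bags: B1 = {3, 4, 5, 6}  B2 = {4, 5, 6, 11}  B3 = {4, 6, 8, 11}  B4 = {6, 8, 10, 11}  B5 = {1, 8, 10, 11}  B6 = {0, 1, 8, 10}  B7 = {0, 1, 9, 10}  B8 = {0, 1, 2, 9}  B9 = {0, 2, 7, 9}
Tree: B1–B2, B2–B3, B3–B4, B4–B5, B5–B6, B6–B7, B7–B8, B8–B9
The largest bag has 4 vertices, giving width 3; this decomposition certifies tw(G) ≤ 3. For the lower bound: the 4 vertex sets {3,4,5}, {6}, {11}, {0,1,8,10} are disjoint, each induces a connected subgraph, and every pair is joined by at least one edge of G. Contracting each set to a single vertex therefore yields K_{4} as a minor, and since treewidth is minor-monotone, tw(G) ≥ tw(K_{4}) = 3. The upper and lower bounds meet at 3, so that is the treewidth.

3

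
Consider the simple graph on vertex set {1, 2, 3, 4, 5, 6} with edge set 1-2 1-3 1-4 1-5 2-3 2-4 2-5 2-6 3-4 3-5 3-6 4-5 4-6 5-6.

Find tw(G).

A width-4 tree decomposition is:
Bags: B1 = {2, 3, 4, 5, 6}  B2 = {1, 2, 3, 4, 5}
Tree: B1–B2
Each bag holds 5 vertices, so the decomposition has width 4, which upper-bounds the treewidth. Conversely, {1, 2, 3, 4, 5} is a clique of size 5, and the vertices of any clique must share a bag in every tree decomposition; so some bag has ≥ 5 vertices and tw(G) ≥ 4. Combining the bounds, tw(G) = 4.

4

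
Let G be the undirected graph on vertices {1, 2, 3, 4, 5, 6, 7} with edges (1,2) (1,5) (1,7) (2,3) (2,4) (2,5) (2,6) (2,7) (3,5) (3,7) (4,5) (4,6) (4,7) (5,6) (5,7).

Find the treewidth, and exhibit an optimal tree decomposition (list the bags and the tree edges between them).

Treewidth 3.
One such decomposition:
Bags: B1 = {2, 4, 5, 7}  B2 = {2, 4, 5, 6}  B3 = {2, 3, 5, 7}  B4 = {1, 2, 5, 7}
Tree: B1–B2, B1–B3, B3–B4

The largest bag has 4 vertices, giving width 3; this decomposition certifies tw(G) ≤ 3. On the other hand G contains the 4-clique {2, 4, 5, 6}. A clique must lie in a single bag of any decomposition, so no decomposition can have width below 3. The upper and lower bounds meet at 3, so that is the treewidth.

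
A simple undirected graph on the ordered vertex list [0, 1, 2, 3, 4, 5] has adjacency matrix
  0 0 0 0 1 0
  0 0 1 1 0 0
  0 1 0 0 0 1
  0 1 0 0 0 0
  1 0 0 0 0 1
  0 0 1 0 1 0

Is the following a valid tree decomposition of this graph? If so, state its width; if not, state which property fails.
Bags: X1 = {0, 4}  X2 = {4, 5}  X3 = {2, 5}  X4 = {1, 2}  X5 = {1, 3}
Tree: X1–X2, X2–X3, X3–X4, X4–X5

Checking the three conditions: (i) the bags cover all of {0, 1, 2, 3, 4, 5}; (ii) for each edge, some bag contains both endpoints; (iii) the bags containing any fixed vertex form a subtree. All hold, so the decomposition is valid with width 2 − 1 = 1.

Yes; width 1.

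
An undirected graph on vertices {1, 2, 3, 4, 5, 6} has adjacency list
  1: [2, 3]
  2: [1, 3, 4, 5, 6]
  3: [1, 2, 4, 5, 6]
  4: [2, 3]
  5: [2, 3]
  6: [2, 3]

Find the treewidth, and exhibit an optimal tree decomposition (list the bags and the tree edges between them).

Each bag holds 3 vertices, so the decomposition has width 2, which upper-bounds the treewidth. Conversely, {1, 2, 3} is a clique of size 3, and the vertices of any clique must share a bag in every tree decomposition; so some bag has ≥ 3 vertices and tw(G) ≥ 2. Combining the bounds, tw(G) = 2.

Treewidth 2.
Bags: B1 = {2, 3, 5}  B2 = {2, 3, 6}  B3 = {2, 3, 4}  B4 = {1, 2, 3}
Tree: B1–B2, B2–B3, B3–B4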